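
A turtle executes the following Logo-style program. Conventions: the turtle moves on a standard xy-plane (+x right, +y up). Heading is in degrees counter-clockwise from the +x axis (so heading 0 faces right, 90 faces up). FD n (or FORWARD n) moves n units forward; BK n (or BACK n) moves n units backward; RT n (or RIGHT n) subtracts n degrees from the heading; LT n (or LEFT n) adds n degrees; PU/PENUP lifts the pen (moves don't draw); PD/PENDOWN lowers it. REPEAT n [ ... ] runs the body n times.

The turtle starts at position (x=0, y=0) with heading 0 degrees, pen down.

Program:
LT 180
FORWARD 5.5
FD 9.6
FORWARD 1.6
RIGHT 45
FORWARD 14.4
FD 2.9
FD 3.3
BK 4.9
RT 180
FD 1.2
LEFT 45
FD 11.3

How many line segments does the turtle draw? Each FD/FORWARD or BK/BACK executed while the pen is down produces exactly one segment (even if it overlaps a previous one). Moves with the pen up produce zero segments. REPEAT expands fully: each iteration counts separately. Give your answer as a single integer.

Executing turtle program step by step:
Start: pos=(0,0), heading=0, pen down
LT 180: heading 0 -> 180
FD 5.5: (0,0) -> (-5.5,0) [heading=180, draw]
FD 9.6: (-5.5,0) -> (-15.1,0) [heading=180, draw]
FD 1.6: (-15.1,0) -> (-16.7,0) [heading=180, draw]
RT 45: heading 180 -> 135
FD 14.4: (-16.7,0) -> (-26.882,10.182) [heading=135, draw]
FD 2.9: (-26.882,10.182) -> (-28.933,12.233) [heading=135, draw]
FD 3.3: (-28.933,12.233) -> (-31.266,14.566) [heading=135, draw]
BK 4.9: (-31.266,14.566) -> (-27.802,11.102) [heading=135, draw]
RT 180: heading 135 -> 315
FD 1.2: (-27.802,11.102) -> (-26.953,10.253) [heading=315, draw]
LT 45: heading 315 -> 0
FD 11.3: (-26.953,10.253) -> (-15.653,10.253) [heading=0, draw]
Final: pos=(-15.653,10.253), heading=0, 9 segment(s) drawn
Segments drawn: 9

Answer: 9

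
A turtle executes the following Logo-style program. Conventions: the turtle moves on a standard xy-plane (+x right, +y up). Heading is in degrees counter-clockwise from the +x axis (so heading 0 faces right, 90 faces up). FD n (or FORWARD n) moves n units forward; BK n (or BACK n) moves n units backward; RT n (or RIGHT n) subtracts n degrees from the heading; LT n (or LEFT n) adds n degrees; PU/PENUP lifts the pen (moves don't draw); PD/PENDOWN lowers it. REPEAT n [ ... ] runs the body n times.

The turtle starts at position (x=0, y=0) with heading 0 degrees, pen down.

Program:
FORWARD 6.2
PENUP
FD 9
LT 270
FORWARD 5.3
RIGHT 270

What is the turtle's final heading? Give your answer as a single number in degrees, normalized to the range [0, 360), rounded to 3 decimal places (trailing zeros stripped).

Executing turtle program step by step:
Start: pos=(0,0), heading=0, pen down
FD 6.2: (0,0) -> (6.2,0) [heading=0, draw]
PU: pen up
FD 9: (6.2,0) -> (15.2,0) [heading=0, move]
LT 270: heading 0 -> 270
FD 5.3: (15.2,0) -> (15.2,-5.3) [heading=270, move]
RT 270: heading 270 -> 0
Final: pos=(15.2,-5.3), heading=0, 1 segment(s) drawn

Answer: 0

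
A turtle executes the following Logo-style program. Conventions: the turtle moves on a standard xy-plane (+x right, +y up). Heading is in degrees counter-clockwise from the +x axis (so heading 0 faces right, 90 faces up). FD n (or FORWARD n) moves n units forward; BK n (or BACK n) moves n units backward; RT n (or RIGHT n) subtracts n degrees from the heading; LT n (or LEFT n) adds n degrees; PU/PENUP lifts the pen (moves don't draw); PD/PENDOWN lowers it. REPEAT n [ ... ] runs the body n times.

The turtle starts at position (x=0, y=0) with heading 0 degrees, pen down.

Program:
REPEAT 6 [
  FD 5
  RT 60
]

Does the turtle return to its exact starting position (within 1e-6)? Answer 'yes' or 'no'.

Answer: yes

Derivation:
Executing turtle program step by step:
Start: pos=(0,0), heading=0, pen down
REPEAT 6 [
  -- iteration 1/6 --
  FD 5: (0,0) -> (5,0) [heading=0, draw]
  RT 60: heading 0 -> 300
  -- iteration 2/6 --
  FD 5: (5,0) -> (7.5,-4.33) [heading=300, draw]
  RT 60: heading 300 -> 240
  -- iteration 3/6 --
  FD 5: (7.5,-4.33) -> (5,-8.66) [heading=240, draw]
  RT 60: heading 240 -> 180
  -- iteration 4/6 --
  FD 5: (5,-8.66) -> (0,-8.66) [heading=180, draw]
  RT 60: heading 180 -> 120
  -- iteration 5/6 --
  FD 5: (0,-8.66) -> (-2.5,-4.33) [heading=120, draw]
  RT 60: heading 120 -> 60
  -- iteration 6/6 --
  FD 5: (-2.5,-4.33) -> (0,0) [heading=60, draw]
  RT 60: heading 60 -> 0
]
Final: pos=(0,0), heading=0, 6 segment(s) drawn

Start position: (0, 0)
Final position: (0, 0)
Distance = 0; < 1e-6 -> CLOSED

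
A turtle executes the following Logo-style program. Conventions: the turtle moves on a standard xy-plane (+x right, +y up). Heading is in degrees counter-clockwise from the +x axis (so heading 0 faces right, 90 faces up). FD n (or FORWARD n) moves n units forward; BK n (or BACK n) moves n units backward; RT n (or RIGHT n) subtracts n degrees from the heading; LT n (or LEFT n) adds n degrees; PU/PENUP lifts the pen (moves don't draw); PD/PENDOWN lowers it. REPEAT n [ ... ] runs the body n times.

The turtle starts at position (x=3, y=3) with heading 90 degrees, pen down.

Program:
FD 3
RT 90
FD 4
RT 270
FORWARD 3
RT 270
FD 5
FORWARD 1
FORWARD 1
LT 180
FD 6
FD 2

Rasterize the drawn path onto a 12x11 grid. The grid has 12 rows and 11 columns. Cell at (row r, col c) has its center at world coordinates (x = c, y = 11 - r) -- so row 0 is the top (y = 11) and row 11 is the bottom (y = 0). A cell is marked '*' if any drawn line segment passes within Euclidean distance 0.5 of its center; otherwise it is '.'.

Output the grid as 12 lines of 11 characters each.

Answer: ...........
...........
*********..
.......*...
.......*...
...*****...
...*.......
...*.......
...*.......
...........
...........
...........

Derivation:
Segment 0: (3,3) -> (3,6)
Segment 1: (3,6) -> (7,6)
Segment 2: (7,6) -> (7,9)
Segment 3: (7,9) -> (2,9)
Segment 4: (2,9) -> (1,9)
Segment 5: (1,9) -> (-0,9)
Segment 6: (-0,9) -> (6,9)
Segment 7: (6,9) -> (8,9)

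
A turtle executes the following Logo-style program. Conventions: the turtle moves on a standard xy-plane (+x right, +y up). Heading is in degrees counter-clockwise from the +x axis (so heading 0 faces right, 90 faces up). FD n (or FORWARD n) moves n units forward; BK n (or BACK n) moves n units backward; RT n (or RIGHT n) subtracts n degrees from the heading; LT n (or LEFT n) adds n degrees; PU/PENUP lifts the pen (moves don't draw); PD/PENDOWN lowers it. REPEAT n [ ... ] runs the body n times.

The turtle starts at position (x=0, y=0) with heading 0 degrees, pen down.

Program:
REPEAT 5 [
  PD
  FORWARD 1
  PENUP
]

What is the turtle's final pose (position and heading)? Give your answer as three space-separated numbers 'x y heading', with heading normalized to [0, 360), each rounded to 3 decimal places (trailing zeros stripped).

Answer: 5 0 0

Derivation:
Executing turtle program step by step:
Start: pos=(0,0), heading=0, pen down
REPEAT 5 [
  -- iteration 1/5 --
  PD: pen down
  FD 1: (0,0) -> (1,0) [heading=0, draw]
  PU: pen up
  -- iteration 2/5 --
  PD: pen down
  FD 1: (1,0) -> (2,0) [heading=0, draw]
  PU: pen up
  -- iteration 3/5 --
  PD: pen down
  FD 1: (2,0) -> (3,0) [heading=0, draw]
  PU: pen up
  -- iteration 4/5 --
  PD: pen down
  FD 1: (3,0) -> (4,0) [heading=0, draw]
  PU: pen up
  -- iteration 5/5 --
  PD: pen down
  FD 1: (4,0) -> (5,0) [heading=0, draw]
  PU: pen up
]
Final: pos=(5,0), heading=0, 5 segment(s) drawn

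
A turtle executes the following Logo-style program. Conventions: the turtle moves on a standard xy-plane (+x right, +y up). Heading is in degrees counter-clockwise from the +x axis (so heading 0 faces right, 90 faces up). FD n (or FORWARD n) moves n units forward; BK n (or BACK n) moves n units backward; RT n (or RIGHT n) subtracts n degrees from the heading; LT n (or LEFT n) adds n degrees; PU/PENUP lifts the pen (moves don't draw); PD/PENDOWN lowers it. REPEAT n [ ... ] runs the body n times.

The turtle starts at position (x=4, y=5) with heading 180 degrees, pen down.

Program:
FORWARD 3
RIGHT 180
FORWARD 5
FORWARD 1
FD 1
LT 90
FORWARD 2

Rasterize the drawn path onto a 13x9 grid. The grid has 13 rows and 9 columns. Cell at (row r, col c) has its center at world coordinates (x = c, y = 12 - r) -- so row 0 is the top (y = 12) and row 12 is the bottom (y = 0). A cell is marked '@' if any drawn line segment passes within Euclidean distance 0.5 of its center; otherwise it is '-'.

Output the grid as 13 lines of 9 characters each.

Segment 0: (4,5) -> (1,5)
Segment 1: (1,5) -> (6,5)
Segment 2: (6,5) -> (7,5)
Segment 3: (7,5) -> (8,5)
Segment 4: (8,5) -> (8,7)

Answer: ---------
---------
---------
---------
---------
--------@
--------@
-@@@@@@@@
---------
---------
---------
---------
---------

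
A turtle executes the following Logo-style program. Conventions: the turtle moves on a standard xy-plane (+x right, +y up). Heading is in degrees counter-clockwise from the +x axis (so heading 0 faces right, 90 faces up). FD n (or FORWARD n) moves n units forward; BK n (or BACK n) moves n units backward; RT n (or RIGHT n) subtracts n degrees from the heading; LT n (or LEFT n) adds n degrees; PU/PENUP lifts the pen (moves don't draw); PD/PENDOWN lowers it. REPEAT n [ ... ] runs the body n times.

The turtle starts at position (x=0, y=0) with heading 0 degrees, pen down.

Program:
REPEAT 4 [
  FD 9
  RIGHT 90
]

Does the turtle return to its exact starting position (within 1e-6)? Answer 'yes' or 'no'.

Executing turtle program step by step:
Start: pos=(0,0), heading=0, pen down
REPEAT 4 [
  -- iteration 1/4 --
  FD 9: (0,0) -> (9,0) [heading=0, draw]
  RT 90: heading 0 -> 270
  -- iteration 2/4 --
  FD 9: (9,0) -> (9,-9) [heading=270, draw]
  RT 90: heading 270 -> 180
  -- iteration 3/4 --
  FD 9: (9,-9) -> (0,-9) [heading=180, draw]
  RT 90: heading 180 -> 90
  -- iteration 4/4 --
  FD 9: (0,-9) -> (0,0) [heading=90, draw]
  RT 90: heading 90 -> 0
]
Final: pos=(0,0), heading=0, 4 segment(s) drawn

Start position: (0, 0)
Final position: (0, 0)
Distance = 0; < 1e-6 -> CLOSED

Answer: yes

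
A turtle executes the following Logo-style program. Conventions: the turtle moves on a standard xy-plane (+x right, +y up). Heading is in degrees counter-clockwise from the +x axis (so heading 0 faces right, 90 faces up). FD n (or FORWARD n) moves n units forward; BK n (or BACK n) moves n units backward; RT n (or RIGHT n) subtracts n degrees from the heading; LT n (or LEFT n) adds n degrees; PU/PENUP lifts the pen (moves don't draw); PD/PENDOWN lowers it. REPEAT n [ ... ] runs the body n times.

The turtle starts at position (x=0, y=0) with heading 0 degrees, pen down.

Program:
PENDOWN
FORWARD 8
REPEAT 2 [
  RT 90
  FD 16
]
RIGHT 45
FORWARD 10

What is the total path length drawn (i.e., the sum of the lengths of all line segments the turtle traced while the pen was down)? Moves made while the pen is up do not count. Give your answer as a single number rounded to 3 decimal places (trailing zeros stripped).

Answer: 50

Derivation:
Executing turtle program step by step:
Start: pos=(0,0), heading=0, pen down
PD: pen down
FD 8: (0,0) -> (8,0) [heading=0, draw]
REPEAT 2 [
  -- iteration 1/2 --
  RT 90: heading 0 -> 270
  FD 16: (8,0) -> (8,-16) [heading=270, draw]
  -- iteration 2/2 --
  RT 90: heading 270 -> 180
  FD 16: (8,-16) -> (-8,-16) [heading=180, draw]
]
RT 45: heading 180 -> 135
FD 10: (-8,-16) -> (-15.071,-8.929) [heading=135, draw]
Final: pos=(-15.071,-8.929), heading=135, 4 segment(s) drawn

Segment lengths:
  seg 1: (0,0) -> (8,0), length = 8
  seg 2: (8,0) -> (8,-16), length = 16
  seg 3: (8,-16) -> (-8,-16), length = 16
  seg 4: (-8,-16) -> (-15.071,-8.929), length = 10
Total = 50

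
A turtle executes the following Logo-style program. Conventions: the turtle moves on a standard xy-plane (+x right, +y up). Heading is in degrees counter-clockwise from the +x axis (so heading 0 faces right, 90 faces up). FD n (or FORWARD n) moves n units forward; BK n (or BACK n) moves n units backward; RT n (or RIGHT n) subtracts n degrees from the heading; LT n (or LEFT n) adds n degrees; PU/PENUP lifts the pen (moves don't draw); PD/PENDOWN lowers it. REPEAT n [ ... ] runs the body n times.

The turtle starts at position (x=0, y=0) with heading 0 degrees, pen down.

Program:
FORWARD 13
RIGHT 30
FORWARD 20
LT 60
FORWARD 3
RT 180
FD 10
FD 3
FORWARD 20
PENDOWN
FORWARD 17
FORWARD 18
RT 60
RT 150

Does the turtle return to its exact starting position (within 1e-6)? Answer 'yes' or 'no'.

Executing turtle program step by step:
Start: pos=(0,0), heading=0, pen down
FD 13: (0,0) -> (13,0) [heading=0, draw]
RT 30: heading 0 -> 330
FD 20: (13,0) -> (30.321,-10) [heading=330, draw]
LT 60: heading 330 -> 30
FD 3: (30.321,-10) -> (32.919,-8.5) [heading=30, draw]
RT 180: heading 30 -> 210
FD 10: (32.919,-8.5) -> (24.258,-13.5) [heading=210, draw]
FD 3: (24.258,-13.5) -> (21.66,-15) [heading=210, draw]
FD 20: (21.66,-15) -> (4.34,-25) [heading=210, draw]
PD: pen down
FD 17: (4.34,-25) -> (-10.383,-33.5) [heading=210, draw]
FD 18: (-10.383,-33.5) -> (-25.971,-42.5) [heading=210, draw]
RT 60: heading 210 -> 150
RT 150: heading 150 -> 0
Final: pos=(-25.971,-42.5), heading=0, 8 segment(s) drawn

Start position: (0, 0)
Final position: (-25.971, -42.5)
Distance = 49.807; >= 1e-6 -> NOT closed

Answer: no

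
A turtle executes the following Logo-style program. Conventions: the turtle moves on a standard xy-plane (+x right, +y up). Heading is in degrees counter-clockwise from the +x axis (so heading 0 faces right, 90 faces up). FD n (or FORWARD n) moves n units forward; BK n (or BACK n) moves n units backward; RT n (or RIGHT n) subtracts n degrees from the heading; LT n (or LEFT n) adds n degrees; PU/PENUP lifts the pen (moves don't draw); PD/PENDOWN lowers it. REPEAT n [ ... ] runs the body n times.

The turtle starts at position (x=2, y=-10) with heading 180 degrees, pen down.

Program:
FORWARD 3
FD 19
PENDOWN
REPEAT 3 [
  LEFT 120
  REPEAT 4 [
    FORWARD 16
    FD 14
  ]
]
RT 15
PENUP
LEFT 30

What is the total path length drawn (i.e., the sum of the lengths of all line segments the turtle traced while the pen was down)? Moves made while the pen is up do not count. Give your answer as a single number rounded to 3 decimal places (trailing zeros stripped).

Executing turtle program step by step:
Start: pos=(2,-10), heading=180, pen down
FD 3: (2,-10) -> (-1,-10) [heading=180, draw]
FD 19: (-1,-10) -> (-20,-10) [heading=180, draw]
PD: pen down
REPEAT 3 [
  -- iteration 1/3 --
  LT 120: heading 180 -> 300
  REPEAT 4 [
    -- iteration 1/4 --
    FD 16: (-20,-10) -> (-12,-23.856) [heading=300, draw]
    FD 14: (-12,-23.856) -> (-5,-35.981) [heading=300, draw]
    -- iteration 2/4 --
    FD 16: (-5,-35.981) -> (3,-49.837) [heading=300, draw]
    FD 14: (3,-49.837) -> (10,-61.962) [heading=300, draw]
    -- iteration 3/4 --
    FD 16: (10,-61.962) -> (18,-75.818) [heading=300, draw]
    FD 14: (18,-75.818) -> (25,-87.942) [heading=300, draw]
    -- iteration 4/4 --
    FD 16: (25,-87.942) -> (33,-101.799) [heading=300, draw]
    FD 14: (33,-101.799) -> (40,-113.923) [heading=300, draw]
  ]
  -- iteration 2/3 --
  LT 120: heading 300 -> 60
  REPEAT 4 [
    -- iteration 1/4 --
    FD 16: (40,-113.923) -> (48,-100.067) [heading=60, draw]
    FD 14: (48,-100.067) -> (55,-87.942) [heading=60, draw]
    -- iteration 2/4 --
    FD 16: (55,-87.942) -> (63,-74.086) [heading=60, draw]
    FD 14: (63,-74.086) -> (70,-61.962) [heading=60, draw]
    -- iteration 3/4 --
    FD 16: (70,-61.962) -> (78,-48.105) [heading=60, draw]
    FD 14: (78,-48.105) -> (85,-35.981) [heading=60, draw]
    -- iteration 4/4 --
    FD 16: (85,-35.981) -> (93,-22.124) [heading=60, draw]
    FD 14: (93,-22.124) -> (100,-10) [heading=60, draw]
  ]
  -- iteration 3/3 --
  LT 120: heading 60 -> 180
  REPEAT 4 [
    -- iteration 1/4 --
    FD 16: (100,-10) -> (84,-10) [heading=180, draw]
    FD 14: (84,-10) -> (70,-10) [heading=180, draw]
    -- iteration 2/4 --
    FD 16: (70,-10) -> (54,-10) [heading=180, draw]
    FD 14: (54,-10) -> (40,-10) [heading=180, draw]
    -- iteration 3/4 --
    FD 16: (40,-10) -> (24,-10) [heading=180, draw]
    FD 14: (24,-10) -> (10,-10) [heading=180, draw]
    -- iteration 4/4 --
    FD 16: (10,-10) -> (-6,-10) [heading=180, draw]
    FD 14: (-6,-10) -> (-20,-10) [heading=180, draw]
  ]
]
RT 15: heading 180 -> 165
PU: pen up
LT 30: heading 165 -> 195
Final: pos=(-20,-10), heading=195, 26 segment(s) drawn

Segment lengths:
  seg 1: (2,-10) -> (-1,-10), length = 3
  seg 2: (-1,-10) -> (-20,-10), length = 19
  seg 3: (-20,-10) -> (-12,-23.856), length = 16
  seg 4: (-12,-23.856) -> (-5,-35.981), length = 14
  seg 5: (-5,-35.981) -> (3,-49.837), length = 16
  seg 6: (3,-49.837) -> (10,-61.962), length = 14
  seg 7: (10,-61.962) -> (18,-75.818), length = 16
  seg 8: (18,-75.818) -> (25,-87.942), length = 14
  seg 9: (25,-87.942) -> (33,-101.799), length = 16
  seg 10: (33,-101.799) -> (40,-113.923), length = 14
  seg 11: (40,-113.923) -> (48,-100.067), length = 16
  seg 12: (48,-100.067) -> (55,-87.942), length = 14
  seg 13: (55,-87.942) -> (63,-74.086), length = 16
  seg 14: (63,-74.086) -> (70,-61.962), length = 14
  seg 15: (70,-61.962) -> (78,-48.105), length = 16
  seg 16: (78,-48.105) -> (85,-35.981), length = 14
  seg 17: (85,-35.981) -> (93,-22.124), length = 16
  seg 18: (93,-22.124) -> (100,-10), length = 14
  seg 19: (100,-10) -> (84,-10), length = 16
  seg 20: (84,-10) -> (70,-10), length = 14
  seg 21: (70,-10) -> (54,-10), length = 16
  seg 22: (54,-10) -> (40,-10), length = 14
  seg 23: (40,-10) -> (24,-10), length = 16
  seg 24: (24,-10) -> (10,-10), length = 14
  seg 25: (10,-10) -> (-6,-10), length = 16
  seg 26: (-6,-10) -> (-20,-10), length = 14
Total = 382

Answer: 382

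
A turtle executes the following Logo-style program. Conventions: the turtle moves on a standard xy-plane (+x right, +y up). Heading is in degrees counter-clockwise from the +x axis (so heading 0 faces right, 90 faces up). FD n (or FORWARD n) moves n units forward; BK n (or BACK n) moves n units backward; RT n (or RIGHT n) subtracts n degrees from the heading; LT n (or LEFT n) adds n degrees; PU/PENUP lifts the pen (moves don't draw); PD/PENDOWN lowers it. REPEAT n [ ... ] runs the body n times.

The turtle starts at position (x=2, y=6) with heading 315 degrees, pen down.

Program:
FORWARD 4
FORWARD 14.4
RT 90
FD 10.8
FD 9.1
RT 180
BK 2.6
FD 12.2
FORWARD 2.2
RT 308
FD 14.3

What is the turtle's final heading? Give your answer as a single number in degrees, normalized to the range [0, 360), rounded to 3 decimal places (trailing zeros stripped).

Executing turtle program step by step:
Start: pos=(2,6), heading=315, pen down
FD 4: (2,6) -> (4.828,3.172) [heading=315, draw]
FD 14.4: (4.828,3.172) -> (15.011,-7.011) [heading=315, draw]
RT 90: heading 315 -> 225
FD 10.8: (15.011,-7.011) -> (7.374,-14.648) [heading=225, draw]
FD 9.1: (7.374,-14.648) -> (0.939,-21.082) [heading=225, draw]
RT 180: heading 225 -> 45
BK 2.6: (0.939,-21.082) -> (-0.899,-22.921) [heading=45, draw]
FD 12.2: (-0.899,-22.921) -> (7.728,-14.294) [heading=45, draw]
FD 2.2: (7.728,-14.294) -> (9.283,-12.738) [heading=45, draw]
RT 308: heading 45 -> 97
FD 14.3: (9.283,-12.738) -> (7.54,1.455) [heading=97, draw]
Final: pos=(7.54,1.455), heading=97, 8 segment(s) drawn

Answer: 97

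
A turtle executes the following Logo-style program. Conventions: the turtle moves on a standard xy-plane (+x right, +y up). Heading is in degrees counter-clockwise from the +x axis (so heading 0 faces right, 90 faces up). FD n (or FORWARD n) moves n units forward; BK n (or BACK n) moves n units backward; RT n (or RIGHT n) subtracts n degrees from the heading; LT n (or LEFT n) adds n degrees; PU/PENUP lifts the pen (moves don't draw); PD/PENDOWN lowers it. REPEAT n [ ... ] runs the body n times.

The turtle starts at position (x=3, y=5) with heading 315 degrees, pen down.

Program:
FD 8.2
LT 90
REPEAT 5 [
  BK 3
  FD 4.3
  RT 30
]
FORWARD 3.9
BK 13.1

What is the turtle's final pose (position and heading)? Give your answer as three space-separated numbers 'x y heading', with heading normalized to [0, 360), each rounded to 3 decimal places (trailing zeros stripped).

Executing turtle program step by step:
Start: pos=(3,5), heading=315, pen down
FD 8.2: (3,5) -> (8.798,-0.798) [heading=315, draw]
LT 90: heading 315 -> 45
REPEAT 5 [
  -- iteration 1/5 --
  BK 3: (8.798,-0.798) -> (6.677,-2.92) [heading=45, draw]
  FD 4.3: (6.677,-2.92) -> (9.718,0.121) [heading=45, draw]
  RT 30: heading 45 -> 15
  -- iteration 2/5 --
  BK 3: (9.718,0.121) -> (6.82,-0.655) [heading=15, draw]
  FD 4.3: (6.82,-0.655) -> (10.973,0.457) [heading=15, draw]
  RT 30: heading 15 -> 345
  -- iteration 3/5 --
  BK 3: (10.973,0.457) -> (8.075,1.234) [heading=345, draw]
  FD 4.3: (8.075,1.234) -> (12.229,0.121) [heading=345, draw]
  RT 30: heading 345 -> 315
  -- iteration 4/5 --
  BK 3: (12.229,0.121) -> (10.108,2.242) [heading=315, draw]
  FD 4.3: (10.108,2.242) -> (13.148,-0.798) [heading=315, draw]
  RT 30: heading 315 -> 285
  -- iteration 5/5 --
  BK 3: (13.148,-0.798) -> (12.372,2.1) [heading=285, draw]
  FD 4.3: (12.372,2.1) -> (13.485,-2.054) [heading=285, draw]
  RT 30: heading 285 -> 255
]
FD 3.9: (13.485,-2.054) -> (12.475,-5.821) [heading=255, draw]
BK 13.1: (12.475,-5.821) -> (15.866,6.833) [heading=255, draw]
Final: pos=(15.866,6.833), heading=255, 13 segment(s) drawn

Answer: 15.866 6.833 255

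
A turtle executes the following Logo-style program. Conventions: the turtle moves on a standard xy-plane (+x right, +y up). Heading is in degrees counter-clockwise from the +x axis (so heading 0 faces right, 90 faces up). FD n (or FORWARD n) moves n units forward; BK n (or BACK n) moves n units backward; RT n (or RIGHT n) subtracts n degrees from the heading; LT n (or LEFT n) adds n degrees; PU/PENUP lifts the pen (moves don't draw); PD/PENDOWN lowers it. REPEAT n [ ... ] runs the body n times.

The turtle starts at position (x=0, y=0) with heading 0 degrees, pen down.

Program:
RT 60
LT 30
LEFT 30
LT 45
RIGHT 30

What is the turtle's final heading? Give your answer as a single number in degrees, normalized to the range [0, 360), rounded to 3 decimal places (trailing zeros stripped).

Executing turtle program step by step:
Start: pos=(0,0), heading=0, pen down
RT 60: heading 0 -> 300
LT 30: heading 300 -> 330
LT 30: heading 330 -> 0
LT 45: heading 0 -> 45
RT 30: heading 45 -> 15
Final: pos=(0,0), heading=15, 0 segment(s) drawn

Answer: 15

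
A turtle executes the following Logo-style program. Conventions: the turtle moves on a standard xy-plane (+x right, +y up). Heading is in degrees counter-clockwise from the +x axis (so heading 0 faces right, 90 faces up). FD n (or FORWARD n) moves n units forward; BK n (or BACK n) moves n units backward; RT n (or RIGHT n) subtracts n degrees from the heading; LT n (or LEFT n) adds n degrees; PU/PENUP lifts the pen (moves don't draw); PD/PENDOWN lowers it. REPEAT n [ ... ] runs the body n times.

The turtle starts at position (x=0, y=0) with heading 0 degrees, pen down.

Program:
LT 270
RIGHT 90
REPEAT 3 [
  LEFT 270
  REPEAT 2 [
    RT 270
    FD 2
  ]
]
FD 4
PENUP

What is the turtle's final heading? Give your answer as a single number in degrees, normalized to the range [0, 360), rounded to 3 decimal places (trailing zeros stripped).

Answer: 90

Derivation:
Executing turtle program step by step:
Start: pos=(0,0), heading=0, pen down
LT 270: heading 0 -> 270
RT 90: heading 270 -> 180
REPEAT 3 [
  -- iteration 1/3 --
  LT 270: heading 180 -> 90
  REPEAT 2 [
    -- iteration 1/2 --
    RT 270: heading 90 -> 180
    FD 2: (0,0) -> (-2,0) [heading=180, draw]
    -- iteration 2/2 --
    RT 270: heading 180 -> 270
    FD 2: (-2,0) -> (-2,-2) [heading=270, draw]
  ]
  -- iteration 2/3 --
  LT 270: heading 270 -> 180
  REPEAT 2 [
    -- iteration 1/2 --
    RT 270: heading 180 -> 270
    FD 2: (-2,-2) -> (-2,-4) [heading=270, draw]
    -- iteration 2/2 --
    RT 270: heading 270 -> 0
    FD 2: (-2,-4) -> (0,-4) [heading=0, draw]
  ]
  -- iteration 3/3 --
  LT 270: heading 0 -> 270
  REPEAT 2 [
    -- iteration 1/2 --
    RT 270: heading 270 -> 0
    FD 2: (0,-4) -> (2,-4) [heading=0, draw]
    -- iteration 2/2 --
    RT 270: heading 0 -> 90
    FD 2: (2,-4) -> (2,-2) [heading=90, draw]
  ]
]
FD 4: (2,-2) -> (2,2) [heading=90, draw]
PU: pen up
Final: pos=(2,2), heading=90, 7 segment(s) drawn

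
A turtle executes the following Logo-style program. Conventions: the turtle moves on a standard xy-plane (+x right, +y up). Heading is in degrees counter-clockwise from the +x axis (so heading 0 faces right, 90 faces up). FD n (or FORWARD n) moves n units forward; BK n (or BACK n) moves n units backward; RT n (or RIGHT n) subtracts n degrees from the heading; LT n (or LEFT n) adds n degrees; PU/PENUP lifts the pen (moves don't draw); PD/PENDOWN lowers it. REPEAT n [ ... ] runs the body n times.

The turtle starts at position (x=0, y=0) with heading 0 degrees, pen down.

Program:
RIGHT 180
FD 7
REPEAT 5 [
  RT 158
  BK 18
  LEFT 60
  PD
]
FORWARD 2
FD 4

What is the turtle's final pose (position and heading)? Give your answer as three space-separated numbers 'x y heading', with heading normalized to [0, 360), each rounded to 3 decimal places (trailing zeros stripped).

Executing turtle program step by step:
Start: pos=(0,0), heading=0, pen down
RT 180: heading 0 -> 180
FD 7: (0,0) -> (-7,0) [heading=180, draw]
REPEAT 5 [
  -- iteration 1/5 --
  RT 158: heading 180 -> 22
  BK 18: (-7,0) -> (-23.689,-6.743) [heading=22, draw]
  LT 60: heading 22 -> 82
  PD: pen down
  -- iteration 2/5 --
  RT 158: heading 82 -> 284
  BK 18: (-23.689,-6.743) -> (-28.044,10.722) [heading=284, draw]
  LT 60: heading 284 -> 344
  PD: pen down
  -- iteration 3/5 --
  RT 158: heading 344 -> 186
  BK 18: (-28.044,10.722) -> (-10.143,12.604) [heading=186, draw]
  LT 60: heading 186 -> 246
  PD: pen down
  -- iteration 4/5 --
  RT 158: heading 246 -> 88
  BK 18: (-10.143,12.604) -> (-10.771,-5.385) [heading=88, draw]
  LT 60: heading 88 -> 148
  PD: pen down
  -- iteration 5/5 --
  RT 158: heading 148 -> 350
  BK 18: (-10.771,-5.385) -> (-28.497,-2.259) [heading=350, draw]
  LT 60: heading 350 -> 50
  PD: pen down
]
FD 2: (-28.497,-2.259) -> (-27.212,-0.727) [heading=50, draw]
FD 4: (-27.212,-0.727) -> (-24.641,2.337) [heading=50, draw]
Final: pos=(-24.641,2.337), heading=50, 8 segment(s) drawn

Answer: -24.641 2.337 50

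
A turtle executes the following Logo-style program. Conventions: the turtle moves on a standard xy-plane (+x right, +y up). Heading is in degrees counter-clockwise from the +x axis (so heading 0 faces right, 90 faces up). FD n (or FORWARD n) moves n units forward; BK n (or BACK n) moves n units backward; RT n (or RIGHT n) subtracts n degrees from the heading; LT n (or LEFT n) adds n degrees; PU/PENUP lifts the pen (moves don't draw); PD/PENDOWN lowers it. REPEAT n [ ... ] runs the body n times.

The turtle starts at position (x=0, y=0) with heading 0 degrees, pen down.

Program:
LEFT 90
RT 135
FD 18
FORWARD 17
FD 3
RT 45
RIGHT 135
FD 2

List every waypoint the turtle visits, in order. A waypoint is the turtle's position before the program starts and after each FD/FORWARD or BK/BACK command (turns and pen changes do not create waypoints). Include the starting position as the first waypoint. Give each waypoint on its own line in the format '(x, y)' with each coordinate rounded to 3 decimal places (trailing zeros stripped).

Answer: (0, 0)
(12.728, -12.728)
(24.749, -24.749)
(26.87, -26.87)
(25.456, -25.456)

Derivation:
Executing turtle program step by step:
Start: pos=(0,0), heading=0, pen down
LT 90: heading 0 -> 90
RT 135: heading 90 -> 315
FD 18: (0,0) -> (12.728,-12.728) [heading=315, draw]
FD 17: (12.728,-12.728) -> (24.749,-24.749) [heading=315, draw]
FD 3: (24.749,-24.749) -> (26.87,-26.87) [heading=315, draw]
RT 45: heading 315 -> 270
RT 135: heading 270 -> 135
FD 2: (26.87,-26.87) -> (25.456,-25.456) [heading=135, draw]
Final: pos=(25.456,-25.456), heading=135, 4 segment(s) drawn
Waypoints (5 total):
(0, 0)
(12.728, -12.728)
(24.749, -24.749)
(26.87, -26.87)
(25.456, -25.456)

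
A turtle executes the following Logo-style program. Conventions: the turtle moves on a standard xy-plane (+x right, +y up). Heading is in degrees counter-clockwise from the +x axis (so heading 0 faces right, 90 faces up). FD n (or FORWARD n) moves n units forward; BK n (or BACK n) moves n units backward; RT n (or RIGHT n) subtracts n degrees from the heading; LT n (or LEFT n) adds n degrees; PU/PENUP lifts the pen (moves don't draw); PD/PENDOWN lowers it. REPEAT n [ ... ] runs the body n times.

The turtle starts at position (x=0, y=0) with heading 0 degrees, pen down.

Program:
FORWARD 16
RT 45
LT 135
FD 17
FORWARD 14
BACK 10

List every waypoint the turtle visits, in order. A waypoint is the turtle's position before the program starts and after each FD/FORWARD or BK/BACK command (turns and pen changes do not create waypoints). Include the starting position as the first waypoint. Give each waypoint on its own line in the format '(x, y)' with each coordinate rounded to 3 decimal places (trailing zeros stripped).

Executing turtle program step by step:
Start: pos=(0,0), heading=0, pen down
FD 16: (0,0) -> (16,0) [heading=0, draw]
RT 45: heading 0 -> 315
LT 135: heading 315 -> 90
FD 17: (16,0) -> (16,17) [heading=90, draw]
FD 14: (16,17) -> (16,31) [heading=90, draw]
BK 10: (16,31) -> (16,21) [heading=90, draw]
Final: pos=(16,21), heading=90, 4 segment(s) drawn
Waypoints (5 total):
(0, 0)
(16, 0)
(16, 17)
(16, 31)
(16, 21)

Answer: (0, 0)
(16, 0)
(16, 17)
(16, 31)
(16, 21)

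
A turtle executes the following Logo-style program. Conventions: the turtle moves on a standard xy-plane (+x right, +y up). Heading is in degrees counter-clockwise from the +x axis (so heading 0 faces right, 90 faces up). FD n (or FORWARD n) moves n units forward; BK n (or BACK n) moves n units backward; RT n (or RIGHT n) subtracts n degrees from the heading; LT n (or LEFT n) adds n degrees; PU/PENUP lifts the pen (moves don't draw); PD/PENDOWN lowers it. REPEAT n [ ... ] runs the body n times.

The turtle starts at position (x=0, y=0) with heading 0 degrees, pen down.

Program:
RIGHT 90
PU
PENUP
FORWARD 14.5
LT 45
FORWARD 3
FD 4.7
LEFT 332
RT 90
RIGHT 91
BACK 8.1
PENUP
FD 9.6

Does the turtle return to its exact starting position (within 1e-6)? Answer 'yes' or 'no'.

Executing turtle program step by step:
Start: pos=(0,0), heading=0, pen down
RT 90: heading 0 -> 270
PU: pen up
PU: pen up
FD 14.5: (0,0) -> (0,-14.5) [heading=270, move]
LT 45: heading 270 -> 315
FD 3: (0,-14.5) -> (2.121,-16.621) [heading=315, move]
FD 4.7: (2.121,-16.621) -> (5.445,-19.945) [heading=315, move]
LT 332: heading 315 -> 287
RT 90: heading 287 -> 197
RT 91: heading 197 -> 106
BK 8.1: (5.445,-19.945) -> (7.677,-27.731) [heading=106, move]
PU: pen up
FD 9.6: (7.677,-27.731) -> (5.031,-18.503) [heading=106, move]
Final: pos=(5.031,-18.503), heading=106, 0 segment(s) drawn

Start position: (0, 0)
Final position: (5.031, -18.503)
Distance = 19.175; >= 1e-6 -> NOT closed

Answer: no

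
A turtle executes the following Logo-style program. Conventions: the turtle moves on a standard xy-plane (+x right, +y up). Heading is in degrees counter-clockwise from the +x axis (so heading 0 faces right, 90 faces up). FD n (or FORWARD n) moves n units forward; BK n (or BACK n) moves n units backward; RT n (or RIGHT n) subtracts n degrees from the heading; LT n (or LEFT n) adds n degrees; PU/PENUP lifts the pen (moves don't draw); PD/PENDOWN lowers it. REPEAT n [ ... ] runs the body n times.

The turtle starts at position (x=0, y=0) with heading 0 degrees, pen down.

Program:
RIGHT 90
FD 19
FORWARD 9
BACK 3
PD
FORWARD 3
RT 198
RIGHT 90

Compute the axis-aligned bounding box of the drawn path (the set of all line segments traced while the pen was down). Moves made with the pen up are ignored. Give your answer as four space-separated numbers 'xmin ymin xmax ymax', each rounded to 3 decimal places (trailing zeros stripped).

Answer: 0 -28 0 0

Derivation:
Executing turtle program step by step:
Start: pos=(0,0), heading=0, pen down
RT 90: heading 0 -> 270
FD 19: (0,0) -> (0,-19) [heading=270, draw]
FD 9: (0,-19) -> (0,-28) [heading=270, draw]
BK 3: (0,-28) -> (0,-25) [heading=270, draw]
PD: pen down
FD 3: (0,-25) -> (0,-28) [heading=270, draw]
RT 198: heading 270 -> 72
RT 90: heading 72 -> 342
Final: pos=(0,-28), heading=342, 4 segment(s) drawn

Segment endpoints: x in {0, 0, 0, 0}, y in {-28, -25, -19, 0}
xmin=0, ymin=-28, xmax=0, ymax=0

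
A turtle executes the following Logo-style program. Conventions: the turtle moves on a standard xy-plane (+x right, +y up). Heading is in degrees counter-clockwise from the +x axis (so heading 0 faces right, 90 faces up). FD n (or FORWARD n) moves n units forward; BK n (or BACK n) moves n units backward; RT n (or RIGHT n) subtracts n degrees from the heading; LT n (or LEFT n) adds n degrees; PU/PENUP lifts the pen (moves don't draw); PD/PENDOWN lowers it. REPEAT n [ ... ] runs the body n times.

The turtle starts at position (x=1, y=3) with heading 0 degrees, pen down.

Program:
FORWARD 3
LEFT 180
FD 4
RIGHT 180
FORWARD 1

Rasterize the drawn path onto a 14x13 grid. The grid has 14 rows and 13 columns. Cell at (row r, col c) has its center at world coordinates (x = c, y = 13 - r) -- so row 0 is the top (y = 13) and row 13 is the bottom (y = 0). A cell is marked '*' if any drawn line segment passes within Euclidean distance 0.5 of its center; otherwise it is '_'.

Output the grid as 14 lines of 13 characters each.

Segment 0: (1,3) -> (4,3)
Segment 1: (4,3) -> (0,3)
Segment 2: (0,3) -> (1,3)

Answer: _____________
_____________
_____________
_____________
_____________
_____________
_____________
_____________
_____________
_____________
*****________
_____________
_____________
_____________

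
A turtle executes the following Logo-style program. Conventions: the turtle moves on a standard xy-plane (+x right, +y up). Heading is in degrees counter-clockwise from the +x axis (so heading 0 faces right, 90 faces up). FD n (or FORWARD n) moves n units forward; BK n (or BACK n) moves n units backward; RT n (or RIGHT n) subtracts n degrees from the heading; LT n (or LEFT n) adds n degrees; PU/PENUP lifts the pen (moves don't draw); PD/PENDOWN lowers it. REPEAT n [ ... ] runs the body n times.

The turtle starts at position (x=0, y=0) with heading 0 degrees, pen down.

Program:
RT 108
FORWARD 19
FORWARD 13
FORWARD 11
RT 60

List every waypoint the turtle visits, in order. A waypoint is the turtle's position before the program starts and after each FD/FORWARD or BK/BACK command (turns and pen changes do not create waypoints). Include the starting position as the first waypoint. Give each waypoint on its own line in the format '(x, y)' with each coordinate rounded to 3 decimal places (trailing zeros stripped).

Executing turtle program step by step:
Start: pos=(0,0), heading=0, pen down
RT 108: heading 0 -> 252
FD 19: (0,0) -> (-5.871,-18.07) [heading=252, draw]
FD 13: (-5.871,-18.07) -> (-9.889,-30.434) [heading=252, draw]
FD 11: (-9.889,-30.434) -> (-13.288,-40.895) [heading=252, draw]
RT 60: heading 252 -> 192
Final: pos=(-13.288,-40.895), heading=192, 3 segment(s) drawn
Waypoints (4 total):
(0, 0)
(-5.871, -18.07)
(-9.889, -30.434)
(-13.288, -40.895)

Answer: (0, 0)
(-5.871, -18.07)
(-9.889, -30.434)
(-13.288, -40.895)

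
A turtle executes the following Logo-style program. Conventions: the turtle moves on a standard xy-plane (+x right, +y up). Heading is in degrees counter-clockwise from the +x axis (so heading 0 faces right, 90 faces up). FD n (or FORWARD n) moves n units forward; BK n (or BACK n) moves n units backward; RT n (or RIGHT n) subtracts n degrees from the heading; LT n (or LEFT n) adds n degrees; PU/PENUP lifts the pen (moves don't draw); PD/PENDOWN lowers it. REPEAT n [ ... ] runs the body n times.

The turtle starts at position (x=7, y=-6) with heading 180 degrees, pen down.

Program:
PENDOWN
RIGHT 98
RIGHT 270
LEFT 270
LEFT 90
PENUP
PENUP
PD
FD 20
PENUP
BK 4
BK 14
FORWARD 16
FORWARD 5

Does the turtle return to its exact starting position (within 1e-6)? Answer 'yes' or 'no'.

Answer: no

Derivation:
Executing turtle program step by step:
Start: pos=(7,-6), heading=180, pen down
PD: pen down
RT 98: heading 180 -> 82
RT 270: heading 82 -> 172
LT 270: heading 172 -> 82
LT 90: heading 82 -> 172
PU: pen up
PU: pen up
PD: pen down
FD 20: (7,-6) -> (-12.805,-3.217) [heading=172, draw]
PU: pen up
BK 4: (-12.805,-3.217) -> (-8.844,-3.773) [heading=172, move]
BK 14: (-8.844,-3.773) -> (5.019,-5.722) [heading=172, move]
FD 16: (5.019,-5.722) -> (-10.825,-3.495) [heading=172, move]
FD 5: (-10.825,-3.495) -> (-15.776,-2.799) [heading=172, move]
Final: pos=(-15.776,-2.799), heading=172, 1 segment(s) drawn

Start position: (7, -6)
Final position: (-15.776, -2.799)
Distance = 23; >= 1e-6 -> NOT closed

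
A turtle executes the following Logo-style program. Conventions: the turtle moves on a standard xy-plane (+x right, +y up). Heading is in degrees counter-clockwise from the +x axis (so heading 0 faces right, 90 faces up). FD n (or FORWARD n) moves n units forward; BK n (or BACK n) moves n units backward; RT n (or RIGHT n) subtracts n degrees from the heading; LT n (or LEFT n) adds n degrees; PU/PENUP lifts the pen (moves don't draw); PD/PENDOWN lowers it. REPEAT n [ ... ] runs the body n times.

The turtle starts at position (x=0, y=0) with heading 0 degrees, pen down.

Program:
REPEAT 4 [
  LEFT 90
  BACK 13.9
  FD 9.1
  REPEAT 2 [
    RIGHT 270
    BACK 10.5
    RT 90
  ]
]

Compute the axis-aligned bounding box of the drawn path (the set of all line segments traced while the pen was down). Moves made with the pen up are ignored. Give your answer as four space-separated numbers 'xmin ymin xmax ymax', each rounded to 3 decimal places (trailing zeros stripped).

Answer: -9.1 -13.9 34.9 30.1

Derivation:
Executing turtle program step by step:
Start: pos=(0,0), heading=0, pen down
REPEAT 4 [
  -- iteration 1/4 --
  LT 90: heading 0 -> 90
  BK 13.9: (0,0) -> (0,-13.9) [heading=90, draw]
  FD 9.1: (0,-13.9) -> (0,-4.8) [heading=90, draw]
  REPEAT 2 [
    -- iteration 1/2 --
    RT 270: heading 90 -> 180
    BK 10.5: (0,-4.8) -> (10.5,-4.8) [heading=180, draw]
    RT 90: heading 180 -> 90
    -- iteration 2/2 --
    RT 270: heading 90 -> 180
    BK 10.5: (10.5,-4.8) -> (21,-4.8) [heading=180, draw]
    RT 90: heading 180 -> 90
  ]
  -- iteration 2/4 --
  LT 90: heading 90 -> 180
  BK 13.9: (21,-4.8) -> (34.9,-4.8) [heading=180, draw]
  FD 9.1: (34.9,-4.8) -> (25.8,-4.8) [heading=180, draw]
  REPEAT 2 [
    -- iteration 1/2 --
    RT 270: heading 180 -> 270
    BK 10.5: (25.8,-4.8) -> (25.8,5.7) [heading=270, draw]
    RT 90: heading 270 -> 180
    -- iteration 2/2 --
    RT 270: heading 180 -> 270
    BK 10.5: (25.8,5.7) -> (25.8,16.2) [heading=270, draw]
    RT 90: heading 270 -> 180
  ]
  -- iteration 3/4 --
  LT 90: heading 180 -> 270
  BK 13.9: (25.8,16.2) -> (25.8,30.1) [heading=270, draw]
  FD 9.1: (25.8,30.1) -> (25.8,21) [heading=270, draw]
  REPEAT 2 [
    -- iteration 1/2 --
    RT 270: heading 270 -> 0
    BK 10.5: (25.8,21) -> (15.3,21) [heading=0, draw]
    RT 90: heading 0 -> 270
    -- iteration 2/2 --
    RT 270: heading 270 -> 0
    BK 10.5: (15.3,21) -> (4.8,21) [heading=0, draw]
    RT 90: heading 0 -> 270
  ]
  -- iteration 4/4 --
  LT 90: heading 270 -> 0
  BK 13.9: (4.8,21) -> (-9.1,21) [heading=0, draw]
  FD 9.1: (-9.1,21) -> (0,21) [heading=0, draw]
  REPEAT 2 [
    -- iteration 1/2 --
    RT 270: heading 0 -> 90
    BK 10.5: (0,21) -> (0,10.5) [heading=90, draw]
    RT 90: heading 90 -> 0
    -- iteration 2/2 --
    RT 270: heading 0 -> 90
    BK 10.5: (0,10.5) -> (0,0) [heading=90, draw]
    RT 90: heading 90 -> 0
  ]
]
Final: pos=(0,0), heading=0, 16 segment(s) drawn

Segment endpoints: x in {-9.1, 0, 0, 0, 0, 0, 0, 4.8, 10.5, 15.3, 21, 25.8, 25.8, 25.8, 25.8, 25.8, 34.9}, y in {-13.9, -4.8, -4.8, -4.8, -4.8, -4.8, 0, 0, 5.7, 10.5, 16.2, 21, 21, 21, 21, 21, 30.1}
xmin=-9.1, ymin=-13.9, xmax=34.9, ymax=30.1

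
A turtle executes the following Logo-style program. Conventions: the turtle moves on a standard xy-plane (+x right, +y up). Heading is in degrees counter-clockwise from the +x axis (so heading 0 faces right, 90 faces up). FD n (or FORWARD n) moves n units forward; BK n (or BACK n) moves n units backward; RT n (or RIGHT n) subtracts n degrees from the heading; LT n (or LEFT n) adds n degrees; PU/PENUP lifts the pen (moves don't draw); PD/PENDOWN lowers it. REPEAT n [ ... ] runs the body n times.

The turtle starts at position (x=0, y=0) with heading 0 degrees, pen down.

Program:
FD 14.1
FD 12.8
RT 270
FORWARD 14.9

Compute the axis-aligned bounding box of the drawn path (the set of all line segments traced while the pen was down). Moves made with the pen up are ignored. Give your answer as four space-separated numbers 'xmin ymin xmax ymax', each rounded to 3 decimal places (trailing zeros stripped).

Answer: 0 0 26.9 14.9

Derivation:
Executing turtle program step by step:
Start: pos=(0,0), heading=0, pen down
FD 14.1: (0,0) -> (14.1,0) [heading=0, draw]
FD 12.8: (14.1,0) -> (26.9,0) [heading=0, draw]
RT 270: heading 0 -> 90
FD 14.9: (26.9,0) -> (26.9,14.9) [heading=90, draw]
Final: pos=(26.9,14.9), heading=90, 3 segment(s) drawn

Segment endpoints: x in {0, 14.1, 26.9, 26.9}, y in {0, 14.9}
xmin=0, ymin=0, xmax=26.9, ymax=14.9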